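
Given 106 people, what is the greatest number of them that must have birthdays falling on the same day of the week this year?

16

There are 7 days of the week, which serve as the pigeonholes.
If each of the 7 days of the week held at most 15, the total would be at most 7 × 15 = 105 < 106, a contradiction.
So at least one holds ⌈106/7⌉ = 16.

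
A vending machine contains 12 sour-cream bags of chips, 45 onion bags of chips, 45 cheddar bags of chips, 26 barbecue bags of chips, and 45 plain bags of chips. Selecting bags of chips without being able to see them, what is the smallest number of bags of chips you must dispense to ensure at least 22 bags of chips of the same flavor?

In the worst case we take at most 21 of each flavor, but all 12 sour-cream (fewer than 21), giving 12 + 21 + 21 + 21 + 21 = 96.
One more bag of chips then forces some flavor to 22, so 96 + 1 = 97.

97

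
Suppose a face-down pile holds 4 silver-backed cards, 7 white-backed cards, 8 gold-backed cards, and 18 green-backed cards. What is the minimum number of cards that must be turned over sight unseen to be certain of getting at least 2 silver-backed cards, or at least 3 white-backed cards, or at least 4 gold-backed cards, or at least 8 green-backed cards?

The worst case stops just short of every target: 1 silver-backed, 2 white-backed, 3 gold-backed, 7 green-backed — 1 + 2 + 3 + 7 = 13 cards.
One more card must push some back color to its target, so 13 + 1 = 14.

14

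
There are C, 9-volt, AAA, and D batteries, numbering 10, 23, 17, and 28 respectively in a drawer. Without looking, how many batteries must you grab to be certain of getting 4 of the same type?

13

The worst case takes 3 batteries of each type without reaching 4 of any: 4 × 3 = 12.
The next battery must bring some type to 4, so 12 + 1 = 13.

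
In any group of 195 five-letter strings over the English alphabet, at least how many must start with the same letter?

8

There are 26 possible first letters, which serve as the pigeonholes.
If each of the 26 possible first letters held at most 7, the total would be at most 26 × 7 = 182 < 195, a contradiction.
So at least one holds ⌈195/26⌉ = 8.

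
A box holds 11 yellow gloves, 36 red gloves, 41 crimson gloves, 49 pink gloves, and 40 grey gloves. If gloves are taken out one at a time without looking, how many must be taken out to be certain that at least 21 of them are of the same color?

Treat the 5 colors as pigeonholes.
In the worst case we take at most 20 of each color, but all 11 yellow (fewer than 20), giving 11 + 20 + 20 + 20 + 20 = 91.
One more glove then forces some color to 21, so 91 + 1 = 92.

92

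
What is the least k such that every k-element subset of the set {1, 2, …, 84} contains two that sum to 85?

43

Partition {1, …, 84} into 42 pairs: {1,84}, {2,83}, …, {42,43}.
Choosing 42 integers — say the integers 1 through 42 — takes one from each pair and avoids the property.
Choosing 43 forces two into the same pair by pigeonhole, and those sum to 85. So 43.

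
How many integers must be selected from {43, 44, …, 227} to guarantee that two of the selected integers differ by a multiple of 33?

Group the integers by remainder mod 33; there are 33 residue classes, each nonempty in this range.
Choosing one from each class (33 integers) avoids any shared remainder.
One more choice must repeat a class, so two differ by a multiple of 33. Hence 33 + 1 = 34.

34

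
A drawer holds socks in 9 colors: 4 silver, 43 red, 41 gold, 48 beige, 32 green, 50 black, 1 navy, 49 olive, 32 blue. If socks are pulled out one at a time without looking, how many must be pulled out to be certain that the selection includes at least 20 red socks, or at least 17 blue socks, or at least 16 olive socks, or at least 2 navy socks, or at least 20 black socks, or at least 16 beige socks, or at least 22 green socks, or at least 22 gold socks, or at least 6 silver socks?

The worst case stops just short of every target: all 4 silver, 19 red, 21 gold, 15 beige, 21 green, 19 black, 1 navy, 15 olive, 16 blue — 4 + 19 + 21 + 15 + 21 + 19 + 1 + 15 + 16 = 131 socks.
One more sock must push some color to its target, so 131 + 1 = 132.

132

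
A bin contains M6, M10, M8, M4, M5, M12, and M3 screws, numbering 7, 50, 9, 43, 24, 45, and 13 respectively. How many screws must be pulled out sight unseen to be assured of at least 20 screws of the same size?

106

In the worst case we take at most 19 of each size, but all 7 M6, all 9 M8, and all 13 M3 (fewer than 19), giving 7 + 19 + 9 + 19 + 19 + 19 + 13 = 105.
One more screw then forces some size to 20, so 105 + 1 = 106.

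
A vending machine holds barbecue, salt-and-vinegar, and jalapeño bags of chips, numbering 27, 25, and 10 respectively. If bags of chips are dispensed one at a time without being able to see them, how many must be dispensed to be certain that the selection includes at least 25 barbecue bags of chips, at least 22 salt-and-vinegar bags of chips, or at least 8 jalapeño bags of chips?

Each of the 3 flavors has its own threshold; avoid all of them simultaneously.
The worst case stops just short of every target: 24 barbecue, 21 salt-and-vinegar, 7 jalapeño — 24 + 21 + 7 = 52 bags of chips.
One more bag of chips must push some flavor to its target, so 52 + 1 = 53.

53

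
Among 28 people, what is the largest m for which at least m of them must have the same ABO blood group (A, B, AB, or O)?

If each of the 4 ABO blood groups held at most 6, the total would be at most 4 × 6 = 24 < 28, a contradiction.
So at least one holds ⌈28/4⌉ = 7.

7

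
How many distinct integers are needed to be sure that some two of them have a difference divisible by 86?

Two integers differ by a multiple of 86 exactly when they share a remainder mod 86.
There are 86 residue classes mod 86, so 86 integers can all lie in distinct classes.
One more integer must repeat a residue, giving a difference divisible by 86. So n = 86 + 1 = 87.

87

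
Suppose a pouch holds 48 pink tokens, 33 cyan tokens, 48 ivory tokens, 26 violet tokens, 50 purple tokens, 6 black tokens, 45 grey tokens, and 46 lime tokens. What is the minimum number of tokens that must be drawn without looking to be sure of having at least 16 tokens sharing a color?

112

In the worst case we take at most 15 of each color, but all 6 black (fewer than 15), giving 15 + 15 + 15 + 15 + 15 + 6 + 15 + 15 = 111.
One more token then forces some color to 16, so 111 + 1 = 112.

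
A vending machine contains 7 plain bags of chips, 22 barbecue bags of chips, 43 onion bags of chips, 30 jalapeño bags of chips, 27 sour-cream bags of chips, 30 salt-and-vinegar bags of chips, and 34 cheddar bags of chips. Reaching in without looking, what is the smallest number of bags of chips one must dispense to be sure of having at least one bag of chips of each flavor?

187

The hardest flavor to obtain is plain: we could draw every other bag of chips first — 193 − 7 = 186 bags of chips — without a single plain one.
The next draw must be plain, so 186 + 1 = 187.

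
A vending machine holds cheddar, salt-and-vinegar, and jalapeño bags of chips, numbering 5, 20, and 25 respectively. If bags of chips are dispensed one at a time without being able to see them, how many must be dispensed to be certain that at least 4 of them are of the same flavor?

10

The worst case takes 3 bags of chips of each flavor without reaching 4 of any: 3 × 3 = 9.
The next bag of chips must bring some flavor to 4, so 9 + 1 = 10.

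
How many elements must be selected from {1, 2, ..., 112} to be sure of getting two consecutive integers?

Partition {1, …, 112} into 56 pairs: {1,2}, {3,4}, …, {111,112}.
Choosing 56 integers — say the 56 even numbers 2, 4, …, 112 — takes one from each pair and avoids the property.
Choosing 57 forces two into the same pair by pigeonhole, and those are consecutive. So 57.

57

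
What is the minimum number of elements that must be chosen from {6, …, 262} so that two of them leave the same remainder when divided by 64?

65

Use the pigeonhole principle on residue classes: group the integers by remainder mod 64; there are 64 residue classes, each nonempty in this range.
Choosing one from each class (64 integers) avoids any shared remainder.
One more choice must repeat a class, so two differ by a multiple of 64. Hence 64 + 1 = 65.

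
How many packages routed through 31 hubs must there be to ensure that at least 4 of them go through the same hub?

There are 31 hubs acting as pigeonholes.
With 31 × 3 = 93 packages we could place exactly 3 in each, with no class reaching 4.
One more forces some class to hold 4, so 93 + 1 = 94.

94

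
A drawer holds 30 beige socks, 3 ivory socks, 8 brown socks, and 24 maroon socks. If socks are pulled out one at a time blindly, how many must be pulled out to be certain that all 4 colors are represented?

63

The hardest color to obtain is ivory: we could draw every other sock first — 65 − 3 = 62 socks — without a single ivory one.
The next draw must be ivory, so 62 + 1 = 63.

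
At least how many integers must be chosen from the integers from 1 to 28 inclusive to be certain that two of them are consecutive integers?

Partition {1, …, 28} into 14 pairs: {1,2}, {3,4}, …, {27,28}.
Choosing 14 integers — say the 14 even numbers 2, 4, …, 28 — takes one from each pair and avoids the property.
Choosing 15 forces two into the same pair by pigeonhole, and those are consecutive. So 15.

15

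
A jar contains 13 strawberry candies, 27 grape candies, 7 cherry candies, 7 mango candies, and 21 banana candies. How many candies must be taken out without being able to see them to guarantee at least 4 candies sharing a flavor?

16

The worst case takes 3 candies of each flavor without reaching 4 of any: 5 × 3 = 15.
The next candy must bring some flavor to 4, so 15 + 1 = 16.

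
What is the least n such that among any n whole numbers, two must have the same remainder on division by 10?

11

Two integers differ by a multiple of 10 exactly when they share a remainder mod 10.
There are 10 residue classes mod 10, so 10 integers can all lie in distinct classes.
One more integer must repeat a residue, giving a difference divisible by 10. So n = 10 + 1 = 11.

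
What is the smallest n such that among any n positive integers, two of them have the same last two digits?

101

There are 100 possible two-digit endings acting as pigeonholes.
With 100 positive integers we could place one in each, avoiding any repeat.
One more forces some class to hold 2, so 100 + 1 = 101.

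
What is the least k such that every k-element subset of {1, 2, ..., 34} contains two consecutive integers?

Partition {1, …, 34} into 17 pairs: {1,2}, {3,4}, …, {33,34}.
Choosing 17 integers — say the 17 even numbers 2, 4, …, 34 — takes one from each pair and avoids the property.
Choosing 18 forces two into the same pair by pigeonhole, and those are consecutive. So 18.

18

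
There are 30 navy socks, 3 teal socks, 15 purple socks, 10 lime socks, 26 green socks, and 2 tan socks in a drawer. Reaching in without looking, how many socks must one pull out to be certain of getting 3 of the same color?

The worst case takes 2 socks of each color without reaching 3 of any: 6 × 2 = 12.
The next sock must bring some color to 3, so 12 + 1 = 13.

13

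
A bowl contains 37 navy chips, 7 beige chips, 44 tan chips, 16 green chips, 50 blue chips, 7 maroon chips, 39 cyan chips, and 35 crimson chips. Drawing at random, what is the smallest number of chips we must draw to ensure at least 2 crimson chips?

202

To avoid crimson chips as long as possible, exhaust the other 7 colors first.
The worst case draws every non-crimson chip first: 37 + 7 + 44 + 16 + 50 + 7 + 39 = 200.
The next 2 draws are then forced to be crimson, giving 200 + 2 = 202.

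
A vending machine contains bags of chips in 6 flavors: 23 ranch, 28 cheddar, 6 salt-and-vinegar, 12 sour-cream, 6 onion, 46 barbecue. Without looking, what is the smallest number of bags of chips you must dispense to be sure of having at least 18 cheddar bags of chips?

111

The worst case draws every non-cheddar bag of chips first: 23 + 6 + 12 + 6 + 46 = 93.
The next 18 draws are then forced to be cheddar, giving 93 + 18 = 111.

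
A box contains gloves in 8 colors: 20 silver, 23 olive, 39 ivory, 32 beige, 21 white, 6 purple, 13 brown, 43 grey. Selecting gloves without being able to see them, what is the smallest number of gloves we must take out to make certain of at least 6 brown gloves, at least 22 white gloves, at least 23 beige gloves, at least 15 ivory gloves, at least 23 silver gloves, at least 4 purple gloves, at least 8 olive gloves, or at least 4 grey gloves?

96

Each of the 8 colors has its own threshold; avoid all of them simultaneously.
The worst case stops just short of every target: all 20 silver, 7 olive, 14 ivory, 22 beige, 21 white, 3 purple, 5 brown, 3 grey — 20 + 7 + 14 + 22 + 21 + 3 + 5 + 3 = 95 gloves.
One more glove must push some color to its target, so 95 + 1 = 96.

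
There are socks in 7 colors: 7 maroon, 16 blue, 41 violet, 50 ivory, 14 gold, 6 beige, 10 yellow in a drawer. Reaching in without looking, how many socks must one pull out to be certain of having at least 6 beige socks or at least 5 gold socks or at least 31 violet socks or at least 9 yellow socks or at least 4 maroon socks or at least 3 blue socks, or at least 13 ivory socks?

The worst case stops just short of every target: 3 maroon, 2 blue, 30 violet, 12 ivory, 4 gold, 5 beige, 8 yellow — 3 + 2 + 30 + 12 + 4 + 5 + 8 = 64 socks.
One more sock must push some color to its target, so 64 + 1 = 65.

65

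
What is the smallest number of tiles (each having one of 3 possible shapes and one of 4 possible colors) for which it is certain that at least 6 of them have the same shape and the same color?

There are 3 × 4 = 12 (shape, color) combinations acting as pigeonholes.
With 12 × 5 = 60 tiles we could place exactly 5 in each, with no (shape, color) pair reaching 6.
One more forces some (shape, color) pair to hold 6, so 60 + 1 = 61.

61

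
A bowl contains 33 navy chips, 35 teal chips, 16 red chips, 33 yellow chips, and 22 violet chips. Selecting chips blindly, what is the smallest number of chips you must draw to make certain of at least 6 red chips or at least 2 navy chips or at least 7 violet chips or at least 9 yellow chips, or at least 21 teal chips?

The worst case stops just short of every target: 1 navy, 20 teal, 5 red, 8 yellow, 6 violet — 1 + 20 + 5 + 8 + 6 = 40 chips.
One more chip must push some color to its target, so 40 + 1 = 41.

41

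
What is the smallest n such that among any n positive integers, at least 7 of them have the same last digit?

61

There are 10 possible last digits acting as pigeonholes.
With 10 × 6 = 60 positive integers we could place exactly 6 in each, with no class reaching 7.
One more forces some class to hold 7, so 60 + 1 = 61.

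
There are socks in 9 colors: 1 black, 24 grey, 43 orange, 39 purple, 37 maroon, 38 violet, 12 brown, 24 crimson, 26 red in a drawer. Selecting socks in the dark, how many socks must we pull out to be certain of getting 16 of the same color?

119

In the worst case we take at most 15 of each color, but all 1 black and all 12 brown (fewer than 15), giving 1 + 15 + 15 + 15 + 15 + 15 + 12 + 15 + 15 = 118.
One more sock then forces some color to 16, so 118 + 1 = 119.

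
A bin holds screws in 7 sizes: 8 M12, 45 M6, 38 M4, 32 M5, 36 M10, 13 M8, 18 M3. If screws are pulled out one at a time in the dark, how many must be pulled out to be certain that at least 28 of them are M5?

To avoid M5 screws as long as possible, exhaust the other 6 sizes first.
The worst case draws every non-M5 screw first: 8 + 45 + 38 + 36 + 13 + 18 = 158.
The next 28 draws are then forced to be M5, giving 158 + 28 = 186.

186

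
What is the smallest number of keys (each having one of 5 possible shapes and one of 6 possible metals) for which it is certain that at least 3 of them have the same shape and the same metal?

61

There are 5 × 6 = 30 (shape, metal) combinations acting as pigeonholes.
With 30 × 2 = 60 keys we could place exactly 2 in each, with no (shape, metal) pair reaching 3.
One more forces some (shape, metal) pair to hold 3, so 60 + 1 = 61.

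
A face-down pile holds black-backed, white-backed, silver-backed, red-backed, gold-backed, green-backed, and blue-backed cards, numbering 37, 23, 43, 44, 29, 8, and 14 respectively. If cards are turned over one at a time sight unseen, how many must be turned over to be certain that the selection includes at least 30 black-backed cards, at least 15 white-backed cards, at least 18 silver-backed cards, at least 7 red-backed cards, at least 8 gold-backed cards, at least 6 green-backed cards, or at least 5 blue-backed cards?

83

Each of the 7 back colors has its own threshold; avoid all of them simultaneously.
The worst case stops just short of every target: 29 black-backed, 14 white-backed, 17 silver-backed, 6 red-backed, 7 gold-backed, 5 green-backed, 4 blue-backed — 29 + 14 + 17 + 6 + 7 + 5 + 4 = 82 cards.
One more card must push some back color to its target, so 82 + 1 = 83.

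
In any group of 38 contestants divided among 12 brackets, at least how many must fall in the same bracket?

If each of the 12 brackets held at most 3, the total would be at most 12 × 3 = 36 < 38, a contradiction.
So at least one holds ⌈38/12⌉ = 4.

4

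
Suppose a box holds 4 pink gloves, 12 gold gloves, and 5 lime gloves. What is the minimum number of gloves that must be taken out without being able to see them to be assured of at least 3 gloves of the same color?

Treat the 3 colors as pigeonholes.
The worst case takes 2 gloves of each color without reaching 3 of any: 3 × 2 = 6.
The next glove must bring some color to 3, so 6 + 1 = 7.

7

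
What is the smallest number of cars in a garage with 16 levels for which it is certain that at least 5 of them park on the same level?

There are 16 levels acting as pigeonholes.
With 16 × 4 = 64 cars we could place exactly 4 in each, with no class reaching 5.
One more forces some class to hold 5, so 64 + 1 = 65.

65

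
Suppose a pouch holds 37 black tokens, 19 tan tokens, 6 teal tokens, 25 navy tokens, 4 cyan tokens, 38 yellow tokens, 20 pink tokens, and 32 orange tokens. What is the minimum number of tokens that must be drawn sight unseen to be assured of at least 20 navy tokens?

The worst case draws every non-navy token first: 37 + 19 + 6 + 4 + 38 + 20 + 32 = 156.
The next 20 draws are then forced to be navy, giving 156 + 20 = 176.

176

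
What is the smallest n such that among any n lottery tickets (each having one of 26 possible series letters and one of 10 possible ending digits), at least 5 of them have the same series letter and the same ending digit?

There are 26 × 10 = 260 (series letter, ending digit) combinations acting as pigeonholes.
With 260 × 4 = 1040 lottery tickets we could place exactly 4 in each, with no (series letter, ending digit) pair reaching 5.
One more forces some (series letter, ending digit) pair to hold 5, so 1040 + 1 = 1041.

1041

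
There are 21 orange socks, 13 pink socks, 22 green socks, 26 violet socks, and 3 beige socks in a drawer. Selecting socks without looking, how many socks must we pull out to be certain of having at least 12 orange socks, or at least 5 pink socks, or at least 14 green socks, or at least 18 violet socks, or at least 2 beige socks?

47

Each of the 5 colors has its own threshold; avoid all of them simultaneously.
The worst case stops just short of every target: 11 orange, 4 pink, 13 green, 17 violet, 1 beige — 11 + 4 + 13 + 17 + 1 = 46 socks.
One more sock must push some color to its target, so 46 + 1 = 47.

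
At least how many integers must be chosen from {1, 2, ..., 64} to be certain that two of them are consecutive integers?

Partition {1, …, 64} into 32 pairs: {1,2}, {3,4}, …, {63,64}.
Choosing 32 integers — say the 32 even numbers 2, 4, …, 64 — takes one from each pair and avoids the property.
Choosing 33 forces two into the same pair by pigeonhole, and those are consecutive. So 33.

33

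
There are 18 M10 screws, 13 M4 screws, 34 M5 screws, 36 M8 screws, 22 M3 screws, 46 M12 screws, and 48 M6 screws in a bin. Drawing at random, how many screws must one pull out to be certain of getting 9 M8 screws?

The worst case draws every non-M8 screw first: 18 + 13 + 34 + 22 + 46 + 48 = 181.
The next 9 draws are then forced to be M8, giving 181 + 9 = 190.

190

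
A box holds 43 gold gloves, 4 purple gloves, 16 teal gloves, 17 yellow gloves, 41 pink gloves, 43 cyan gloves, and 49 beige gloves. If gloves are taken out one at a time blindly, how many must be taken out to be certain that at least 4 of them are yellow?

The worst case draws every non-yellow glove first: 43 + 4 + 16 + 41 + 43 + 49 = 196.
The next 4 draws are then forced to be yellow, giving 196 + 4 = 200.

200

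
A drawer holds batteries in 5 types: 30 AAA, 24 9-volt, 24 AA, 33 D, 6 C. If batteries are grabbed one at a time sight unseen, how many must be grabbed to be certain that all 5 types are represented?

The hardest type to obtain is C: we could draw every other battery first — 117 − 6 = 111 batteries — without a single C one.
The next draw must be C, so 111 + 1 = 112.

112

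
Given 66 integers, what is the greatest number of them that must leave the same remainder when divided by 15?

The 66 integers fall into 15 residue classes modulo 15.
If each of the 15 residue classes modulo 15 held at most 4, the total would be at most 15 × 4 = 60 < 66, a contradiction.
So at least one holds ⌈66/15⌉ = 5.

5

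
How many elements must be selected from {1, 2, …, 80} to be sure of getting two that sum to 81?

41

Partition {1, …, 80} into 40 pairs: {1,80}, {2,79}, …, {40,41}.
Choosing 40 integers — say the integers 1 through 40 — takes one from each pair and avoids the property.
Choosing 41 forces two into the same pair by pigeonhole, and those sum to 81. So 41.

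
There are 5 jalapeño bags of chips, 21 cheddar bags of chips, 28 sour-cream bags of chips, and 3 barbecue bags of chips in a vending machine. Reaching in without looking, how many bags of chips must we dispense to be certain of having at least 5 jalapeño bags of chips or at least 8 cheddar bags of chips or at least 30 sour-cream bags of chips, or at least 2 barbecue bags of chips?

The worst case stops just short of every target: 4 jalapeño, 7 cheddar, all 28 sour-cream, 1 barbecue — 4 + 7 + 28 + 1 = 40 bags of chips.
One more bag of chips must push some flavor to its target, so 40 + 1 = 41.

41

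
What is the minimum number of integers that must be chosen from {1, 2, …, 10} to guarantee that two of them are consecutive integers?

Partition {1, …, 10} into 5 pairs: {1,2}, {3,4}, …, {9,10}.
Choosing 5 integers — say the 5 even numbers 2, 4, …, 10 — takes one from each pair and avoids the property.
Choosing 6 forces two into the same pair by pigeonhole, and those are consecutive. So 6.

6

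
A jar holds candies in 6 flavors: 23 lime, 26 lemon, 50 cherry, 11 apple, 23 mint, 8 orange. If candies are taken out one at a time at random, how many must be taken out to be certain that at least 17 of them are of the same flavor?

Treat the 6 flavors as pigeonholes.
In the worst case we take at most 16 of each flavor, but all 11 apple and all 8 orange (fewer than 16), giving 16 + 16 + 16 + 11 + 16 + 8 = 83.
One more candy then forces some flavor to 17, so 83 + 1 = 84.

84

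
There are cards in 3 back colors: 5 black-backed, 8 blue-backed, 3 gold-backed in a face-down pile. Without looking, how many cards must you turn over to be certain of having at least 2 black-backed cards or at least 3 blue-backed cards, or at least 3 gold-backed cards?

6

The worst case stops just short of every target: 1 black-backed, 2 blue-backed, 2 gold-backed — 1 + 2 + 2 = 5 cards.
One more card must push some back color to its target, so 5 + 1 = 6.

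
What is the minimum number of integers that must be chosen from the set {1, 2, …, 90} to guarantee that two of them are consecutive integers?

Partition {1, …, 90} into 45 pairs: {1,2}, {3,4}, …, {89,90}.
Choosing 45 integers — say the 45 even numbers 2, 4, …, 90 — takes one from each pair and avoids the property.
Choosing 46 forces two into the same pair by pigeonhole, and those are consecutive. So 46.

46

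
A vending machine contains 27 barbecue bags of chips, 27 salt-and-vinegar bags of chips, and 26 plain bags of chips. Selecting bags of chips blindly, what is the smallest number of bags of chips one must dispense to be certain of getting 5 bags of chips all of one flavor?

Treat the 3 flavors as pigeonholes.
The worst case takes 4 bags of chips of each flavor without reaching 5 of any: 3 × 4 = 12.
The next bag of chips must bring some flavor to 5, so 12 + 1 = 13.

13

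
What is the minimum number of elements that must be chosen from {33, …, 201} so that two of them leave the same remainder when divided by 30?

Group the integers by remainder mod 30; there are 30 residue classes, each nonempty in this range.
Choosing one from each class (30 integers) avoids any shared remainder.
One more choice must repeat a class, so two differ by a multiple of 30. Hence 30 + 1 = 31.

31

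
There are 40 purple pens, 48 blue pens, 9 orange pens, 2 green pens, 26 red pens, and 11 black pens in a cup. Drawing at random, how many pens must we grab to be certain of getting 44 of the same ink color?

132

In the worst case we take at most 43 of each ink color, but all 40 purple, all 9 orange, all 2 green, all 26 red, and all 11 black (fewer than 43), giving 40 + 43 + 9 + 2 + 26 + 11 = 131.
One more pen then forces some ink color to 44, so 131 + 1 = 132.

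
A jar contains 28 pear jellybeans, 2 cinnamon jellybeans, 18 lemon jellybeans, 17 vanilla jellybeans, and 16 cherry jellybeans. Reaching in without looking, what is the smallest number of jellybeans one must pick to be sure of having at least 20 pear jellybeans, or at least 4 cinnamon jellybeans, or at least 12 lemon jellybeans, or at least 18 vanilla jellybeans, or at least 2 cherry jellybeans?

51

Each of the 5 flavors has its own threshold; avoid all of them simultaneously.
The worst case stops just short of every target: 19 pear, all 2 cinnamon, 11 lemon, 17 vanilla, 1 cherry — 19 + 2 + 11 + 17 + 1 = 50 jellybeans.
One more jellybean must push some flavor to its target, so 50 + 1 = 51.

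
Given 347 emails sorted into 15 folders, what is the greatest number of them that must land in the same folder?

24

The 347 emails fall into 15 folders.
If each of the 15 folders held at most 23, the total would be at most 15 × 23 = 345 < 347, a contradiction.
So at least one holds ⌈347/15⌉ = 24.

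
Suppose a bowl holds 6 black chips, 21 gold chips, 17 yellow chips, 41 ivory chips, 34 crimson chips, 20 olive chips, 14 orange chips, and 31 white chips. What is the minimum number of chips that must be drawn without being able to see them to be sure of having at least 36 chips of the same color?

179

Treat the 8 colors as pigeonholes.
In the worst case we take at most 35 of each color, but all 6 black, all 21 gold, all 17 yellow, all 34 crimson, all 20 olive, all 14 orange, and all 31 white (fewer than 35), giving 6 + 21 + 17 + 35 + 34 + 20 + 14 + 31 = 178.
One more chip then forces some color to 36, so 178 + 1 = 179.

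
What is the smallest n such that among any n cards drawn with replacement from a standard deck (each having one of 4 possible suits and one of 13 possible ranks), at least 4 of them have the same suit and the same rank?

There are 4 × 13 = 52 (suit, rank) combinations acting as pigeonholes.
With 52 × 3 = 156 cards drawn with replacement from a standard deck we could place exactly 3 in each, with no (suit, rank) pair reaching 4.
One more forces some (suit, rank) pair to hold 4, so 156 + 1 = 157.

157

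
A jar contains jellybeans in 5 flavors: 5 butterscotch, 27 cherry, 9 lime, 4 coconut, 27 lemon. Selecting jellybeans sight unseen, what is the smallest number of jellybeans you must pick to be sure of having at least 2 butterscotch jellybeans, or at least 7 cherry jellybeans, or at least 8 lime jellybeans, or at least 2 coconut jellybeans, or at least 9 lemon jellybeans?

Each of the 5 flavors has its own threshold; avoid all of them simultaneously.
The worst case stops just short of every target: 1 butterscotch, 6 cherry, 7 lime, 1 coconut, 8 lemon — 1 + 6 + 7 + 1 + 8 = 23 jellybeans.
One more jellybean must push some flavor to its target, so 23 + 1 = 24.

24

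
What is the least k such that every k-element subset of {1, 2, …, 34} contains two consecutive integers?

18

Partition {1, …, 34} into 17 pairs: {1,2}, {3,4}, …, {33,34}.
Choosing 17 integers — say the 17 even numbers 2, 4, …, 34 — takes one from each pair and avoids the property.
Choosing 18 forces two into the same pair by pigeonhole, and those are consecutive. So 18.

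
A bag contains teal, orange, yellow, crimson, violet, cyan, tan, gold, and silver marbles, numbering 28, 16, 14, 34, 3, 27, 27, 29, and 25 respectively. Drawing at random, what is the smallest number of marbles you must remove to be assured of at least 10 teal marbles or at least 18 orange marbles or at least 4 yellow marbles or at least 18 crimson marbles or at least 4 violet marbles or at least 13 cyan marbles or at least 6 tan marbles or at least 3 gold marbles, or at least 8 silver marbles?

Each of the 9 colors has its own threshold; avoid all of them simultaneously.
The worst case stops just short of every target: 9 teal, all 16 orange, 3 yellow, 17 crimson, 3 violet, 12 cyan, 5 tan, 2 gold, 7 silver — 9 + 16 + 3 + 17 + 3 + 12 + 5 + 2 + 7 = 74 marbles.
One more marble must push some color to its target, so 74 + 1 = 75.

75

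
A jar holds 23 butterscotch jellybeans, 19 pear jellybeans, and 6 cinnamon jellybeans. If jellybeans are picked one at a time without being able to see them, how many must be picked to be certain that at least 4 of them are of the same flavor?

Treat the 3 flavors as pigeonholes.
The worst case takes 3 jellybeans of each flavor without reaching 4 of any: 3 × 3 = 9.
The next jellybean must bring some flavor to 4, so 9 + 1 = 10.

10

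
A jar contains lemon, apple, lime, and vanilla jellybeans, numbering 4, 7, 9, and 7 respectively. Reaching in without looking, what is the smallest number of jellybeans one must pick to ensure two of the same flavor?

Treat the 4 flavors as pigeonholes.
The worst case takes 1 jellybean of each flavor without reaching 2 of any: 4 × 1 = 4.
The next jellybean must bring some flavor to 2, so 4 + 1 = 5.

5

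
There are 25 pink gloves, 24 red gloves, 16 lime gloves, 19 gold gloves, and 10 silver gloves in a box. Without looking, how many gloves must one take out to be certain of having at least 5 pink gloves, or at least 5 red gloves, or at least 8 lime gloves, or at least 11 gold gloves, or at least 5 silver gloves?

30

The worst case stops just short of every target: 4 pink, 4 red, 7 lime, 10 gold, 4 silver — 4 + 4 + 7 + 10 + 4 = 29 gloves.
One more glove must push some color to its target, so 29 + 1 = 30.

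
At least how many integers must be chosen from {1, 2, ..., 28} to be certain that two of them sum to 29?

Partition {1, …, 28} into 14 pairs: {1,28}, {2,27}, …, {14,15}.
Choosing 14 integers — say the integers 1 through 14 — takes one from each pair and avoids the property.
Choosing 15 forces two into the same pair by pigeonhole, and those sum to 29. So 15.

15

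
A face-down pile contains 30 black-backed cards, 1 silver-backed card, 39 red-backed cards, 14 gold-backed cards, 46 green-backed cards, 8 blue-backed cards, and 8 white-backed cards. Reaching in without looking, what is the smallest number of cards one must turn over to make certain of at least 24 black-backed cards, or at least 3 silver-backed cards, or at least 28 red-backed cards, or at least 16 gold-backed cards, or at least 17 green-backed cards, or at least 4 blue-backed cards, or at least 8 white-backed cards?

92

The worst case stops just short of every target: 23 black-backed, all 1 silver-backed, 27 red-backed, all 14 gold-backed, 16 green-backed, 3 blue-backed, 7 white-backed — 23 + 1 + 27 + 14 + 16 + 3 + 7 = 91 cards.
One more card must push some back color to its target, so 91 + 1 = 92.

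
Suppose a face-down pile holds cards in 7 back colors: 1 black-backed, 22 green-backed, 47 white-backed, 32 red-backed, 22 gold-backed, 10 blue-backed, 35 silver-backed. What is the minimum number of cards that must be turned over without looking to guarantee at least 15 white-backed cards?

The worst case draws every non-white-backed card first: 1 + 22 + 32 + 22 + 10 + 35 = 122.
The next 15 draws are then forced to be white-backed, giving 122 + 15 = 137.

137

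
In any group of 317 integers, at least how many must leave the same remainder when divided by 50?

The 317 integers fall into 50 residue classes modulo 50.
If each of the 50 residue classes modulo 50 held at most 6, the total would be at most 50 × 6 = 300 < 317, a contradiction.
So at least one holds ⌈317/50⌉ = 7.

7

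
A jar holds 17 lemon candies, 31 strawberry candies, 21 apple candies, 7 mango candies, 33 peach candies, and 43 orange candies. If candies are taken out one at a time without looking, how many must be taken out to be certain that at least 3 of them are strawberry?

The worst case draws every non-strawberry candy first: 17 + 21 + 7 + 33 + 43 = 121.
The next 3 draws are then forced to be strawberry, giving 121 + 3 = 124.

124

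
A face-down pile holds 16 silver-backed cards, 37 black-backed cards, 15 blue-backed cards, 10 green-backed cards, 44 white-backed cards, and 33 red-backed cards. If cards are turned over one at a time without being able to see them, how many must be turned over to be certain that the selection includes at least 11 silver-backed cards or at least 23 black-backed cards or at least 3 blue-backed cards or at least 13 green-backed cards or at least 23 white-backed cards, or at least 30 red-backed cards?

The worst case stops just short of every target: 10 silver-backed, 22 black-backed, 2 blue-backed, all 10 green-backed, 22 white-backed, 29 red-backed — 10 + 22 + 2 + 10 + 22 + 29 = 95 cards.
One more card must push some back color to its target, so 95 + 1 = 96.

96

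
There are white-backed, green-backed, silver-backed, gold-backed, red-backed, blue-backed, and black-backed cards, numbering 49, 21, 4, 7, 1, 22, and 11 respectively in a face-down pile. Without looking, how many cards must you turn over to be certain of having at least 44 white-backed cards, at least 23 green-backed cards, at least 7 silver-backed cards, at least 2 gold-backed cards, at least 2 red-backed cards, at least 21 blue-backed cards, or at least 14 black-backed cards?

102

The worst case stops just short of every target: 43 white-backed, all 21 green-backed, all 4 silver-backed, 1 gold-backed, 1 red-backed, 20 blue-backed, all 11 black-backed — 43 + 21 + 4 + 1 + 1 + 20 + 11 = 101 cards.
One more card must push some back color to its target, so 101 + 1 = 102.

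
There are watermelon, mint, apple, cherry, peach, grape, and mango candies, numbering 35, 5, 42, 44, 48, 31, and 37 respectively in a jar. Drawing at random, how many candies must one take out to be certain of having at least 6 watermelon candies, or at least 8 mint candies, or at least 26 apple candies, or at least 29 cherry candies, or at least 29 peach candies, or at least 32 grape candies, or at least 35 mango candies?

157

Each of the 7 flavors has its own threshold; avoid all of them simultaneously.
The worst case stops just short of every target: 5 watermelon, all 5 mint, 25 apple, 28 cherry, 28 peach, 31 grape, 34 mango — 5 + 5 + 25 + 28 + 28 + 31 + 34 = 156 candies.
One more candy must push some flavor to its target, so 156 + 1 = 157.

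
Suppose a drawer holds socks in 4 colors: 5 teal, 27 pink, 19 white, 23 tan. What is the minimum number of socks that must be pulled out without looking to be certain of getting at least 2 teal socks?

To avoid teal socks as long as possible, exhaust the other 3 colors first.
The worst case draws every non-teal sock first: 27 + 19 + 23 = 69.
The next 2 draws are then forced to be teal, giving 69 + 2 = 71.

71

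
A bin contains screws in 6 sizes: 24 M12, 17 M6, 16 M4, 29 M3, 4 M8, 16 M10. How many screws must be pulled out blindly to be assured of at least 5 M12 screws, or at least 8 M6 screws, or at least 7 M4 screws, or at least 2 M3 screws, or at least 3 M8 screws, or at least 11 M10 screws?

31

The worst case stops just short of every target: 4 M12, 7 M6, 6 M4, 1 M3, 2 M8, 10 M10 — 4 + 7 + 6 + 1 + 2 + 10 = 30 screws.
One more screw must push some size to its target, so 30 + 1 = 31.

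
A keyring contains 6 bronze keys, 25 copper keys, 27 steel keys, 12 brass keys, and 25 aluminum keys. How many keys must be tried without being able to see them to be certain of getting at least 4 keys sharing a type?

The worst case takes 3 keys of each type without reaching 4 of any: 5 × 3 = 15.
The next key must bring some type to 4, so 15 + 1 = 16.

16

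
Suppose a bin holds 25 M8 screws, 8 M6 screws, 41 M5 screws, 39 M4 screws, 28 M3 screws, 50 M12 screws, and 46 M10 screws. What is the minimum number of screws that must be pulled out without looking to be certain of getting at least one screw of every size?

230

The hardest size to obtain is M6: we could draw every other screw first — 237 − 8 = 229 screws — without a single M6 one.
The next draw must be M6, so 229 + 1 = 230.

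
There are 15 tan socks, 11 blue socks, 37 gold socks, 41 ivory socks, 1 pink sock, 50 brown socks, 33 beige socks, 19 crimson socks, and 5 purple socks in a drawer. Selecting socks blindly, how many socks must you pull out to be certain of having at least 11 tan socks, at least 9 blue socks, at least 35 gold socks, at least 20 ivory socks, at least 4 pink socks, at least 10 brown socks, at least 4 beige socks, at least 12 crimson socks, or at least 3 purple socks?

The worst case stops just short of every target: 10 tan, 8 blue, 34 gold, 19 ivory, all 1 pink, 9 brown, 3 beige, 11 crimson, 2 purple — 10 + 8 + 34 + 19 + 1 + 9 + 3 + 11 + 2 = 97 socks.
One more sock must push some color to its target, so 97 + 1 = 98.

98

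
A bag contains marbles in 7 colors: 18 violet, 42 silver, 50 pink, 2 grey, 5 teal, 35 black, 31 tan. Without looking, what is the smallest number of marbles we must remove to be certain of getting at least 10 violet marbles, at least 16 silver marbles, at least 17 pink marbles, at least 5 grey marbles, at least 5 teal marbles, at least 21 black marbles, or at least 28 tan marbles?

Each of the 7 colors has its own threshold; avoid all of them simultaneously.
The worst case stops just short of every target: 9 violet, 15 silver, 16 pink, all 2 grey, 4 teal, 20 black, 27 tan — 9 + 15 + 16 + 2 + 4 + 20 + 27 = 93 marbles.
One more marble must push some color to its target, so 93 + 1 = 94.

94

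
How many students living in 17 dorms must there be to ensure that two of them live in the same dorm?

18

There are 17 dorms acting as pigeonholes.
With 17 students we could place one in each, avoiding any repeat.
One more forces some class to hold 2, so 17 + 1 = 18.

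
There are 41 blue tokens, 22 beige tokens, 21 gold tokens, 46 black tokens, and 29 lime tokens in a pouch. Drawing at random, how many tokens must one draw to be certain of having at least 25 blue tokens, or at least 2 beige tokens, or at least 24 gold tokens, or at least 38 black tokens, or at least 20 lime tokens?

Each of the 5 colors has its own threshold; avoid all of them simultaneously.
The worst case stops just short of every target: 24 blue, 1 beige, all 21 gold, 37 black, 19 lime — 24 + 1 + 21 + 37 + 19 = 102 tokens.
One more token must push some color to its target, so 102 + 1 = 103.

103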